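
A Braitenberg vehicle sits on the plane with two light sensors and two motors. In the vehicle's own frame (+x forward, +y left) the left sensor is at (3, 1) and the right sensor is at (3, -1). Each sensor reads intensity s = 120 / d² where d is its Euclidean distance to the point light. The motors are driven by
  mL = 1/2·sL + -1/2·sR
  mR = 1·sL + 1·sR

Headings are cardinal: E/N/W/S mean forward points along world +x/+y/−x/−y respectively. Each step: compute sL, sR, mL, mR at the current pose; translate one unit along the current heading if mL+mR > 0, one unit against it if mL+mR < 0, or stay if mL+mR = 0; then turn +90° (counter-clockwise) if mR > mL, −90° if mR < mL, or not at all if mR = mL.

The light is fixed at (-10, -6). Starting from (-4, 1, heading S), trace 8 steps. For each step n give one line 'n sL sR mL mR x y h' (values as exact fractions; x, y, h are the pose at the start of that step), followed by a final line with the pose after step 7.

n=0: pose=(-4,1,S); sL=24/13, sR=120/41; mL=-288/533, mR=2544/533; mL+mR=2256/533 → advance +1; mR−mL=2832/533 → turn +1·90°
n=1: pose=(-4,0,E); sL=12/13, sR=60/53; mL=-72/689, mR=1416/689; mL+mR=1344/689 → advance +1; mR−mL=1488/689 → turn +1·90°
n=2: pose=(-3,0,N); sL=40/39, sR=24/29; mL=112/1131, mR=2096/1131; mL+mR=736/377 → advance +1; mR−mL=1984/1131 → turn +1·90°
n=3: pose=(-3,1,W); sL=30/13, sR=3/2; mL=21/52, mR=99/26; mL+mR=219/52 → advance +1; mR−mL=177/52 → turn +1·90°
n=4: pose=(-4,1,S); sL=24/13, sR=120/41; mL=-288/533, mR=2544/533; mL+mR=2256/533 → advance +1; mR−mL=2832/533 → turn +1·90°
n=5: pose=(-4,0,E); sL=12/13, sR=60/53; mL=-72/689, mR=1416/689; mL+mR=1344/689 → advance +1; mR−mL=1488/689 → turn +1·90°
n=6: pose=(-3,0,N); sL=40/39, sR=24/29; mL=112/1131, mR=2096/1131; mL+mR=736/377 → advance +1; mR−mL=1984/1131 → turn +1·90°
n=7: pose=(-3,1,W); sL=30/13, sR=3/2; mL=21/52, mR=99/26; mL+mR=219/52 → advance +1; mR−mL=177/52 → turn +1·90°

0 24/13 120/41 -288/533 2544/533 -4 1 S
1 12/13 60/53 -72/689 1416/689 -4 0 E
2 40/39 24/29 112/1131 2096/1131 -3 0 N
3 30/13 3/2 21/52 99/26 -3 1 W
4 24/13 120/41 -288/533 2544/533 -4 1 S
5 12/13 60/53 -72/689 1416/689 -4 0 E
6 40/39 24/29 112/1131 2096/1131 -3 0 N
7 30/13 3/2 21/52 99/26 -3 1 W
final -4 1 S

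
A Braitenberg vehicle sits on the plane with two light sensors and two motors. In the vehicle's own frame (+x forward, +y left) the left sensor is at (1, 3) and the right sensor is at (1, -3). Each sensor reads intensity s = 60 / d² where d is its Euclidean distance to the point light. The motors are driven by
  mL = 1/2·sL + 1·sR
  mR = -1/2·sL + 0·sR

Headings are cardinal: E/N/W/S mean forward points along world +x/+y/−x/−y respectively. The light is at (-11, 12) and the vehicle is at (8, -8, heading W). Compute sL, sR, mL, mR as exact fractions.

left sensor world pos  = (7, -11); dL² = 853
right sensor world pos = (7, -5); dR² = 613
sL = 60/853 = 60/853
sR = 60/613 = 60/613
mL = 1/2·sL + 1·sR = 69570/522889
mR = -1/2·sL + 0·sR = -30/853

60/853 60/613 69570/522889 -30/853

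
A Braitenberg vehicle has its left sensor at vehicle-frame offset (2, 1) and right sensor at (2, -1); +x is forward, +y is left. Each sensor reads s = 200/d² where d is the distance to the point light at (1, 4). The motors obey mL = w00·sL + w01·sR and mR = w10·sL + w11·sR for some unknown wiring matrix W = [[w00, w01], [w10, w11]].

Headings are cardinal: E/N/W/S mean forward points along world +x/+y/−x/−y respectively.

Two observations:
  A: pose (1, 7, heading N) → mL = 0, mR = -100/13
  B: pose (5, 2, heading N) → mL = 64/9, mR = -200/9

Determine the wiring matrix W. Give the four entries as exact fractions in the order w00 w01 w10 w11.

1/2 -1/2 -1 0

obs A: pose=(1,7,N) → sL=100/13, sR=100/13, mL=0, mR=-100/13
obs B: pose=(5,2,N) → sL=200/9, sR=8, mL=64/9, mR=-200/9
sensor matrix S = [[100/13, 100/13], [200/9, 8]]; det S = -12800/117
solve [mL_A; mL_B] = S·[w00; w01] and [mR_A; mR_B] = S·[w10; w11]:
  w00 = 1/2, w01 = -1/2, w10 = -1, w11 = 0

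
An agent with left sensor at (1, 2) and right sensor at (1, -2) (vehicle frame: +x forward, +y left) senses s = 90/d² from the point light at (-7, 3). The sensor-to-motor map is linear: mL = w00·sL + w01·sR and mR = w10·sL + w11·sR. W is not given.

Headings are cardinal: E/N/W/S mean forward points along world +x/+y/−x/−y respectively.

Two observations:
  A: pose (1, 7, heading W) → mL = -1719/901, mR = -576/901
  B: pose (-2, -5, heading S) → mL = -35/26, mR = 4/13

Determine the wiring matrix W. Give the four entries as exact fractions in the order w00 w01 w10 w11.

-1/2 -1 -1 1

obs A: pose=(1,7,W) → sL=90/53, sR=18/17, mL=-1719/901, mR=-576/901
obs B: pose=(-2,-5,S) → sL=9/13, sR=1, mL=-35/26, mR=4/13
sensor matrix S = [[90/53, 18/17], [9/13, 1]]; det S = 11304/11713
solve [mL_A; mL_B] = S·[w00; w01] and [mR_A; mR_B] = S·[w10; w11]:
  w00 = -1/2, w01 = -1, w10 = -1, w11 = 1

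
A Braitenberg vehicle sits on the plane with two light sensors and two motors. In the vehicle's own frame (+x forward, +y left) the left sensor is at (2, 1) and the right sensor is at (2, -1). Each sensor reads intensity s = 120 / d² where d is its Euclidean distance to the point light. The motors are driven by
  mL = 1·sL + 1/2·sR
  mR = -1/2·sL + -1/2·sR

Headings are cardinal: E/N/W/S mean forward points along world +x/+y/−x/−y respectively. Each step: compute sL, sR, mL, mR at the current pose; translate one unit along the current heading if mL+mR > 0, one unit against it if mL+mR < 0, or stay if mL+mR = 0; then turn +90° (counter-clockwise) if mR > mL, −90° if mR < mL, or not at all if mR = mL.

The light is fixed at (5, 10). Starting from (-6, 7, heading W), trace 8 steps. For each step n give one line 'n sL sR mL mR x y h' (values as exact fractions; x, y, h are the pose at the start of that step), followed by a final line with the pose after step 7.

n=0: pose=(-6,7,W); sL=24/37, sR=120/173; mL=6372/6401, mR=-4296/6401; mL+mR=12/37 → advance +1; mR−mL=-10668/6401 → turn -1·90°
n=1: pose=(-7,7,N); sL=12/17, sR=60/61; mL=1242/1037, mR=-876/1037; mL+mR=6/17 → advance +1; mR−mL=-2118/1037 → turn -1·90°
n=2: pose=(-7,8,E); sL=120/101, sR=120/109; mL=19140/11009, mR=-12600/11009; mL+mR=60/101 → advance +1; mR−mL=-31740/11009 → turn -1·90°
n=3: pose=(-6,8,S); sL=30/29, sR=3/4; mL=327/232, mR=-207/232; mL+mR=15/29 → advance +1; mR−mL=-267/116 → turn -1·90°
n=4: pose=(-6,7,W); sL=24/37, sR=120/173; mL=6372/6401, mR=-4296/6401; mL+mR=12/37 → advance +1; mR−mL=-10668/6401 → turn -1·90°
n=5: pose=(-7,7,N); sL=12/17, sR=60/61; mL=1242/1037, mR=-876/1037; mL+mR=6/17 → advance +1; mR−mL=-2118/1037 → turn -1·90°
n=6: pose=(-7,8,E); sL=120/101, sR=120/109; mL=19140/11009, mR=-12600/11009; mL+mR=60/101 → advance +1; mR−mL=-31740/11009 → turn -1·90°
n=7: pose=(-6,8,S); sL=30/29, sR=3/4; mL=327/232, mR=-207/232; mL+mR=15/29 → advance +1; mR−mL=-267/116 → turn -1·90°

0 24/37 120/173 6372/6401 -4296/6401 -6 7 W
1 12/17 60/61 1242/1037 -876/1037 -7 7 N
2 120/101 120/109 19140/11009 -12600/11009 -7 8 E
3 30/29 3/4 327/232 -207/232 -6 8 S
4 24/37 120/173 6372/6401 -4296/6401 -6 7 W
5 12/17 60/61 1242/1037 -876/1037 -7 7 N
6 120/101 120/109 19140/11009 -12600/11009 -7 8 E
7 30/29 3/4 327/232 -207/232 -6 8 S
final -6 7 W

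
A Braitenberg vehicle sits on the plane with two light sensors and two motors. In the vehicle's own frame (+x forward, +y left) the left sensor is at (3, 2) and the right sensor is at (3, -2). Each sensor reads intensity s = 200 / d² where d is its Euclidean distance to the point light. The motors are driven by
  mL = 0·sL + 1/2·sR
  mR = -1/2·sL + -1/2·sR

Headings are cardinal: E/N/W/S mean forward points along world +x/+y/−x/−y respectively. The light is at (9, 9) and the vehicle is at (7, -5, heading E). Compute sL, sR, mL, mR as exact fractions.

40/29 200/257 100/257 -8040/7453

left sensor world pos  = (10, -3); dL² = 145
right sensor world pos = (10, -7); dR² = 257
sL = 200/145 = 40/29
sR = 200/257 = 200/257
mL = 0·sL + 1/2·sR = 100/257
mR = -1/2·sL + -1/2·sR = -8040/7453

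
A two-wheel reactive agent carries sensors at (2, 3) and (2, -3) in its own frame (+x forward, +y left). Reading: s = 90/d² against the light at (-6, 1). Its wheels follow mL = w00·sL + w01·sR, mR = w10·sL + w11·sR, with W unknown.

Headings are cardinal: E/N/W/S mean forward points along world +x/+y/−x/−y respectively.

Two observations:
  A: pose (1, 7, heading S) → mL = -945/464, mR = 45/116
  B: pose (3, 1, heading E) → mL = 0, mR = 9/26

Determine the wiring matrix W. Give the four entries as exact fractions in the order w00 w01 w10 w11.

obs A: pose=(1,7,S) → sL=45/58, sR=45/16, mL=-945/464, mR=45/116
obs B: pose=(3,1,E) → sL=9/13, sR=9/13, mL=0, mR=9/26
sensor matrix S = [[45/58, 45/16], [9/13, 9/13]]; det S = -8505/6032
solve [mL_A; mL_B] = S·[w00; w01] and [mR_A; mR_B] = S·[w10; w11]:
  w00 = 1, w01 = -1, w10 = 1/2, w11 = 0

1 -1 1/2 0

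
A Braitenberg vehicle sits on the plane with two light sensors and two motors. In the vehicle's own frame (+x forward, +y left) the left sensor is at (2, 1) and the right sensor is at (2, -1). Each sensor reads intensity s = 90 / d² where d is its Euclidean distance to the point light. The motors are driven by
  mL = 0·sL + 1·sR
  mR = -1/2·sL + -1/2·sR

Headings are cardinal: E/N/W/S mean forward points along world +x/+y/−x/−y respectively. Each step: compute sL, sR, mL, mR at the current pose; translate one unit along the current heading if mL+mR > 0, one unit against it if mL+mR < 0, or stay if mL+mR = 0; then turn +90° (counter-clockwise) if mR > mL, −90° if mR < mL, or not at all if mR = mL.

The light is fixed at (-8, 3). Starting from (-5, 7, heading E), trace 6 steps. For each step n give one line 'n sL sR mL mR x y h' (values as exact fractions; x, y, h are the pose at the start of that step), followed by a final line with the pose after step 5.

0 9/5 45/17 45/17 -189/85 -5 7 E
1 90/29 90/13 90/13 -1890/377 -4 7 S
2 45/4 9/2 9/2 -63/8 -4 6 W
3 90/41 90/61 90/61 -4590/2501 -3 6 N
4 45/29 9/5 9/5 -243/145 -3 5 E
5 90/49 18/5 18/5 -666/245 -2 5 S
final -2 4 W

n=0: pose=(-5,7,E); sL=9/5, sR=45/17; mL=45/17, mR=-189/85; mL+mR=36/85 → advance +1; mR−mL=-414/85 → turn -1·90°
n=1: pose=(-4,7,S); sL=90/29, sR=90/13; mL=90/13, mR=-1890/377; mL+mR=720/377 → advance +1; mR−mL=-4500/377 → turn -1·90°
n=2: pose=(-4,6,W); sL=45/4, sR=9/2; mL=9/2, mR=-63/8; mL+mR=-27/8 → advance -1; mR−mL=-99/8 → turn -1·90°
n=3: pose=(-3,6,N); sL=90/41, sR=90/61; mL=90/61, mR=-4590/2501; mL+mR=-900/2501 → advance -1; mR−mL=-8280/2501 → turn -1·90°
n=4: pose=(-3,5,E); sL=45/29, sR=9/5; mL=9/5, mR=-243/145; mL+mR=18/145 → advance +1; mR−mL=-504/145 → turn -1·90°
n=5: pose=(-2,5,S); sL=90/49, sR=18/5; mL=18/5, mR=-666/245; mL+mR=216/245 → advance +1; mR−mL=-1548/245 → turn -1·90°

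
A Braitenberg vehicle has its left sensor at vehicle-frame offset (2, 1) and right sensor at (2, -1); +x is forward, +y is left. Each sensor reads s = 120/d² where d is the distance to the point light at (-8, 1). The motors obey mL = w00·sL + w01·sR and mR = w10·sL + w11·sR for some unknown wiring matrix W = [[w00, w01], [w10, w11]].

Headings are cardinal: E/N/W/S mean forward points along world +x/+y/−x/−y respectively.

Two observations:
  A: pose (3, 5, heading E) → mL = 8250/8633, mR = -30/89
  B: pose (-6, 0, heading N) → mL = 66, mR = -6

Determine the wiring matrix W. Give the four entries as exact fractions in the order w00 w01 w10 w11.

obs A: pose=(3,5,E) → sL=60/97, sR=60/89, mL=8250/8633, mR=-30/89
obs B: pose=(-6,0,N) → sL=60, sR=12, mL=66, mR=-6
sensor matrix S = [[60/97, 60/89], [60, 12]]; det S = -285120/8633
solve [mL_A; mL_B] = S·[w00; w01] and [mR_A; mR_B] = S·[w10; w11]:
  w00 = 1, w01 = 1/2, w10 = 0, w11 = -1/2

1 1/2 0 -1/2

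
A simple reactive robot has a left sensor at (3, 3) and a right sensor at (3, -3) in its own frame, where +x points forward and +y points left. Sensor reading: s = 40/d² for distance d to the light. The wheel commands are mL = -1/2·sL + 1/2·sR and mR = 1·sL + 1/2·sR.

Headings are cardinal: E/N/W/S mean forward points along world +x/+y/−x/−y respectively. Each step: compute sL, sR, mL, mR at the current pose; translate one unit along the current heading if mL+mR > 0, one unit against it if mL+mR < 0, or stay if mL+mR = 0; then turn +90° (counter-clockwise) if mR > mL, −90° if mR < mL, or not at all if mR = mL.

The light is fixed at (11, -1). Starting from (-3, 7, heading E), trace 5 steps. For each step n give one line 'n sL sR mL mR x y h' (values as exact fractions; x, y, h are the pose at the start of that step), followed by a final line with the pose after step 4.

0 20/121 20/73 480/8833 2670/8833 -3 7 E
1 40/377 40/221 240/6409 1260/6409 -2 7 N
2 10/73 1/10 -27/1460 273/1460 -2 8 W
3 40/157 8/65 -672/10205 3228/10205 -3 8 S
4 20/121 20/73 480/8833 2670/8833 -3 7 E
final -2 7 N

n=0: pose=(-3,7,E); sL=20/121, sR=20/73; mL=480/8833, mR=2670/8833; mL+mR=3150/8833 → advance +1; mR−mL=30/121 → turn +1·90°
n=1: pose=(-2,7,N); sL=40/377, sR=40/221; mL=240/6409, mR=1260/6409; mL+mR=1500/6409 → advance +1; mR−mL=60/377 → turn +1·90°
n=2: pose=(-2,8,W); sL=10/73, sR=1/10; mL=-27/1460, mR=273/1460; mL+mR=123/730 → advance +1; mR−mL=15/73 → turn +1·90°
n=3: pose=(-3,8,S); sL=40/157, sR=8/65; mL=-672/10205, mR=3228/10205; mL+mR=2556/10205 → advance +1; mR−mL=60/157 → turn +1·90°
n=4: pose=(-3,7,E); sL=20/121, sR=20/73; mL=480/8833, mR=2670/8833; mL+mR=3150/8833 → advance +1; mR−mL=30/121 → turn +1·90°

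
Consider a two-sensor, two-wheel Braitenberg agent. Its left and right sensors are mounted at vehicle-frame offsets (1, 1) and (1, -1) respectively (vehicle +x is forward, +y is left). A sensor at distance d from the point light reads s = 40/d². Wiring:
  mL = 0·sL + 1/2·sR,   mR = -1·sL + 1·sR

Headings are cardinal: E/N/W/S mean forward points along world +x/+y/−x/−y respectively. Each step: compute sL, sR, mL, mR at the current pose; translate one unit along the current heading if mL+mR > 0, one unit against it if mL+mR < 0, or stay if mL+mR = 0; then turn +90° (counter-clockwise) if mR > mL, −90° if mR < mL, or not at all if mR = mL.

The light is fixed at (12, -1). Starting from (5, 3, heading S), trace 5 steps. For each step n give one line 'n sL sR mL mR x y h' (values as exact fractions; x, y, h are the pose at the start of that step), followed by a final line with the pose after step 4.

0 8/9 40/73 20/73 -224/657 5 3 S
1 1/2 2/5 1/5 -1/10 5 4 W
2 40/117 8/17 4/17 256/1989 4 4 N
3 20/49 20/37 10/37 240/1813 4 5 E
4 40/61 40/89 20/89 -1120/5429 5 5 S
final 5 4 W

n=0: pose=(5,3,S); sL=8/9, sR=40/73; mL=20/73, mR=-224/657; mL+mR=-44/657 → advance -1; mR−mL=-404/657 → turn -1·90°
n=1: pose=(5,4,W); sL=1/2, sR=2/5; mL=1/5, mR=-1/10; mL+mR=1/10 → advance +1; mR−mL=-3/10 → turn -1·90°
n=2: pose=(4,4,N); sL=40/117, sR=8/17; mL=4/17, mR=256/1989; mL+mR=724/1989 → advance +1; mR−mL=-212/1989 → turn -1·90°
n=3: pose=(4,5,E); sL=20/49, sR=20/37; mL=10/37, mR=240/1813; mL+mR=730/1813 → advance +1; mR−mL=-250/1813 → turn -1·90°
n=4: pose=(5,5,S); sL=40/61, sR=40/89; mL=20/89, mR=-1120/5429; mL+mR=100/5429 → advance +1; mR−mL=-2340/5429 → turn -1·90°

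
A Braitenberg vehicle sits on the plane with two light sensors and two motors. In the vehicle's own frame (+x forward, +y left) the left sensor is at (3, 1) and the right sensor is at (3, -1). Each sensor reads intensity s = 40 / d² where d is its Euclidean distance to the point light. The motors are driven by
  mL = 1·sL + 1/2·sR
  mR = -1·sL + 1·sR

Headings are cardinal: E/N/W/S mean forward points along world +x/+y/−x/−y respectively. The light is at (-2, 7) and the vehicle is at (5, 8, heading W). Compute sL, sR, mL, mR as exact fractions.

5/2 2 7/2 -1/2

left sensor world pos  = (2, 7); dL² = 16
right sensor world pos = (2, 9); dR² = 20
sL = 40/16 = 5/2
sR = 40/20 = 2
mL = 1·sL + 1/2·sR = 7/2
mR = -1·sL + 1·sR = -1/2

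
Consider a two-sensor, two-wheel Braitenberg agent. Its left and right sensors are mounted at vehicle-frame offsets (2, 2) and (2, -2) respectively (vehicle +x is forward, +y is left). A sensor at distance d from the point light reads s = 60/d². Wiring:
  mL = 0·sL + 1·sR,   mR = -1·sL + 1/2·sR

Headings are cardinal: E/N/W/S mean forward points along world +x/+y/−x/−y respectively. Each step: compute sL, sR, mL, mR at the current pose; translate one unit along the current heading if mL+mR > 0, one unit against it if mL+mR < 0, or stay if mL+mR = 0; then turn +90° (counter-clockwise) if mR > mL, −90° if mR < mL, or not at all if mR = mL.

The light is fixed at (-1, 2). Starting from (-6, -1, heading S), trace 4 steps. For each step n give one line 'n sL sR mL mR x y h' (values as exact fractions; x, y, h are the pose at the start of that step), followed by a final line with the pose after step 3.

n=0: pose=(-6,-1,S); sL=30/17, sR=30/37; mL=30/37, mR=-855/629; mL+mR=-345/629 → advance -1; mR−mL=-1365/629 → turn -1·90°
n=1: pose=(-6,0,W); sL=12/13, sR=60/49; mL=60/49, mR=-198/637; mL+mR=582/637 → advance +1; mR−mL=-978/637 → turn -1·90°
n=2: pose=(-7,0,N); sL=15/16, sR=15/4; mL=15/4, mR=15/16; mL+mR=75/16 → advance +1; mR−mL=-45/16 → turn -1·90°
n=3: pose=(-7,1,E); sL=60/17, sR=12/5; mL=12/5, mR=-198/85; mL+mR=6/85 → advance +1; mR−mL=-402/85 → turn -1·90°

0 30/17 30/37 30/37 -855/629 -6 -1 S
1 12/13 60/49 60/49 -198/637 -6 0 W
2 15/16 15/4 15/4 15/16 -7 0 N
3 60/17 12/5 12/5 -198/85 -7 1 E
final -6 1 S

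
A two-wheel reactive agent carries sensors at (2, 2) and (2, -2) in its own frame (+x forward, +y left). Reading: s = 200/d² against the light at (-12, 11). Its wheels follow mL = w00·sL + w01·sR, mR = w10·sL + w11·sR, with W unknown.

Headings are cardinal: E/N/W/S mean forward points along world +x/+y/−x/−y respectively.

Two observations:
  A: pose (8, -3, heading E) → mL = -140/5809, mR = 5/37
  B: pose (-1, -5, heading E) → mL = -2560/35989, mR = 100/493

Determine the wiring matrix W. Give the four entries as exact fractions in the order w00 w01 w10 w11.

obs A: pose=(8,-3,E) → sL=50/157, sR=10/37, mL=-140/5809, mR=5/37
obs B: pose=(-1,-5,E) → sL=40/73, sR=200/493, mL=-2560/35989, mR=100/493
sensor matrix S = [[50/157, 10/37], [40/73, 200/493]]; det S = -3950400/209060101
solve [mL_A; mL_B] = S·[w00; w01] and [mR_A; mR_B] = S·[w10; w11]:
  w00 = -1/2, w01 = 1/2, w10 = 0, w11 = 1/2

-1/2 1/2 0 1/2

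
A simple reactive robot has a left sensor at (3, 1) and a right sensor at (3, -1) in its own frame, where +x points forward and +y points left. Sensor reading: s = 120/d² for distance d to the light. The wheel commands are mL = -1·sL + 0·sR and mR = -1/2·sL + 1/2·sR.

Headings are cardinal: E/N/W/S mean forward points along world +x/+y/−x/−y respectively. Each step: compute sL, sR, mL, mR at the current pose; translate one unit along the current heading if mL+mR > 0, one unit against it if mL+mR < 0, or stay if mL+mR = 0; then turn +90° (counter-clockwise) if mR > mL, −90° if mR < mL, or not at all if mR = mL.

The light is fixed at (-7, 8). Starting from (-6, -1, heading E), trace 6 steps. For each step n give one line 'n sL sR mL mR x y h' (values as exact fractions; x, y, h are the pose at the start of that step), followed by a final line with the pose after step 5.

0 3/2 30/29 -3/2 -27/116 -6 -1 E
1 120/37 120/37 -120/37 0 -7 -1 N
2 12/13 4/3 -12/13 8/39 -7 -2 W
3 120/173 120/169 -120/173 240/29237 -6 -2 S
4 3/2 30/29 -3/2 -27/116 -6 -1 E
5 120/37 120/37 -120/37 0 -7 -1 N
final -7 -2 W

n=0: pose=(-6,-1,E); sL=3/2, sR=30/29; mL=-3/2, mR=-27/116; mL+mR=-201/116 → advance -1; mR−mL=147/116 → turn +1·90°
n=1: pose=(-7,-1,N); sL=120/37, sR=120/37; mL=-120/37, mR=0; mL+mR=-120/37 → advance -1; mR−mL=120/37 → turn +1·90°
n=2: pose=(-7,-2,W); sL=12/13, sR=4/3; mL=-12/13, mR=8/39; mL+mR=-28/39 → advance -1; mR−mL=44/39 → turn +1·90°
n=3: pose=(-6,-2,S); sL=120/173, sR=120/169; mL=-120/173, mR=240/29237; mL+mR=-20040/29237 → advance -1; mR−mL=20520/29237 → turn +1·90°
n=4: pose=(-6,-1,E); sL=3/2, sR=30/29; mL=-3/2, mR=-27/116; mL+mR=-201/116 → advance -1; mR−mL=147/116 → turn +1·90°
n=5: pose=(-7,-1,N); sL=120/37, sR=120/37; mL=-120/37, mR=0; mL+mR=-120/37 → advance -1; mR−mL=120/37 → turn +1·90°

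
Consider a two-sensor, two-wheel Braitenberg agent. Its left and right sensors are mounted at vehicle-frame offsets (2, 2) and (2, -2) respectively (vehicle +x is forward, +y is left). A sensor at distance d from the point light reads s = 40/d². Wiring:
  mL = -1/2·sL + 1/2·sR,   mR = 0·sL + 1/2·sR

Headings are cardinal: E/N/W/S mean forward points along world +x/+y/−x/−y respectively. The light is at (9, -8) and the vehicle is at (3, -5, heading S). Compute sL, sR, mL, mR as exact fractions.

left sensor world pos  = (5, -7); dL² = 17
right sensor world pos = (1, -7); dR² = 65
sL = 40/17 = 40/17
sR = 40/65 = 8/13
mL = -1/2·sL + 1/2·sR = -192/221
mR = 0·sL + 1/2·sR = 4/13

40/17 8/13 -192/221 4/13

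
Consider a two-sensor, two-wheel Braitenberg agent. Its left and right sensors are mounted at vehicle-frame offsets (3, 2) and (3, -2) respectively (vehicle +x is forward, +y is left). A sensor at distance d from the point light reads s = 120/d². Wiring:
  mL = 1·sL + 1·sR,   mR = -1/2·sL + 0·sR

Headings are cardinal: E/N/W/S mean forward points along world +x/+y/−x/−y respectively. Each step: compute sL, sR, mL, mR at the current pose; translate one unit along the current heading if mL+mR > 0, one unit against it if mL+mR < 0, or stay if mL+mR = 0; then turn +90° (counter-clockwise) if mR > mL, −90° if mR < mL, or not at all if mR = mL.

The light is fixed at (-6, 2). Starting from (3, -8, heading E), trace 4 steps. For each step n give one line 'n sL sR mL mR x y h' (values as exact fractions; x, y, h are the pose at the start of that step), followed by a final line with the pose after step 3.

0 15/26 5/12 155/156 -15/52 3 -8 E
1 120/313 120/233 65520/72929 -60/313 4 -8 S
2 60/109 12/13 2088/1417 -30/109 4 -9 W
3 120/113 24/37 7152/4181 -60/113 3 -9 N
final 3 -8 E

n=0: pose=(3,-8,E); sL=15/26, sR=5/12; mL=155/156, mR=-15/52; mL+mR=55/78 → advance +1; mR−mL=-50/39 → turn -1·90°
n=1: pose=(4,-8,S); sL=120/313, sR=120/233; mL=65520/72929, mR=-60/313; mL+mR=51540/72929 → advance +1; mR−mL=-79500/72929 → turn -1·90°
n=2: pose=(4,-9,W); sL=60/109, sR=12/13; mL=2088/1417, mR=-30/109; mL+mR=1698/1417 → advance +1; mR−mL=-2478/1417 → turn -1·90°
n=3: pose=(3,-9,N); sL=120/113, sR=24/37; mL=7152/4181, mR=-60/113; mL+mR=4932/4181 → advance +1; mR−mL=-9372/4181 → turn -1·90°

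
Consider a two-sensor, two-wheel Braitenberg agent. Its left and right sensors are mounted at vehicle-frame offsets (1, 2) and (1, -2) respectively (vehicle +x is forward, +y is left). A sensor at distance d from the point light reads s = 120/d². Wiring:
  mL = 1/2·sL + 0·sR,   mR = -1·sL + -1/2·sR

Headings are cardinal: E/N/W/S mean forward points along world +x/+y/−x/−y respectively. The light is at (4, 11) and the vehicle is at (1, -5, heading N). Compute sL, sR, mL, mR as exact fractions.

12/25 60/113 6/25 -2106/2825

left sensor world pos  = (-1, -4); dL² = 250
right sensor world pos = (3, -4); dR² = 226
sL = 120/250 = 12/25
sR = 120/226 = 60/113
mL = 1/2·sL + 0·sR = 6/25
mR = -1·sL + -1/2·sR = -2106/2825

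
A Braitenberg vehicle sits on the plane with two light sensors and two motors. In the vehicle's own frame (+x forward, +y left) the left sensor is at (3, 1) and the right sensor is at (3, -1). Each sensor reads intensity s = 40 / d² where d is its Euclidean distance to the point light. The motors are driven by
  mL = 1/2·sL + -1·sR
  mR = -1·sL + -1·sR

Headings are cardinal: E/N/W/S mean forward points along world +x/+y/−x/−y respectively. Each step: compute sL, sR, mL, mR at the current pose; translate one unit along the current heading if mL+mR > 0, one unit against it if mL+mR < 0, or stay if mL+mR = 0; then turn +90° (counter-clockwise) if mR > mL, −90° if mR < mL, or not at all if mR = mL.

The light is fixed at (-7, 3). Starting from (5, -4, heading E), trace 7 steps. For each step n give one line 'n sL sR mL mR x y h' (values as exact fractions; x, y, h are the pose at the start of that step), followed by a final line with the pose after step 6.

n=0: pose=(5,-4,E); sL=40/261, sR=40/289; mL=-4660/75429, mR=-22000/75429; mL+mR=-26660/75429 → advance -1; mR−mL=-20/87 → turn -1·90°
n=1: pose=(4,-4,S); sL=10/61, sR=1/5; mL=-36/305, mR=-111/305; mL+mR=-147/305 → advance -1; mR−mL=-15/61 → turn -1·90°
n=2: pose=(4,-3,W); sL=40/113, sR=40/89; mL=-2740/10057, mR=-8080/10057; mL+mR=-10820/10057 → advance -1; mR−mL=-60/113 → turn -1·90°
n=3: pose=(5,-3,N); sL=4/13, sR=20/89; mL=-82/1157, mR=-616/1157; mL+mR=-698/1157 → advance -1; mR−mL=-6/13 → turn -1·90°
n=4: pose=(5,-4,E); sL=40/261, sR=40/289; mL=-4660/75429, mR=-22000/75429; mL+mR=-26660/75429 → advance -1; mR−mL=-20/87 → turn -1·90°
n=5: pose=(4,-4,S); sL=10/61, sR=1/5; mL=-36/305, mR=-111/305; mL+mR=-147/305 → advance -1; mR−mL=-15/61 → turn -1·90°
n=6: pose=(4,-3,W); sL=40/113, sR=40/89; mL=-2740/10057, mR=-8080/10057; mL+mR=-10820/10057 → advance -1; mR−mL=-60/113 → turn -1·90°

0 40/261 40/289 -4660/75429 -22000/75429 5 -4 E
1 10/61 1/5 -36/305 -111/305 4 -4 S
2 40/113 40/89 -2740/10057 -8080/10057 4 -3 W
3 4/13 20/89 -82/1157 -616/1157 5 -3 N
4 40/261 40/289 -4660/75429 -22000/75429 5 -4 E
5 10/61 1/5 -36/305 -111/305 4 -4 S
6 40/113 40/89 -2740/10057 -8080/10057 4 -3 W
final 5 -3 N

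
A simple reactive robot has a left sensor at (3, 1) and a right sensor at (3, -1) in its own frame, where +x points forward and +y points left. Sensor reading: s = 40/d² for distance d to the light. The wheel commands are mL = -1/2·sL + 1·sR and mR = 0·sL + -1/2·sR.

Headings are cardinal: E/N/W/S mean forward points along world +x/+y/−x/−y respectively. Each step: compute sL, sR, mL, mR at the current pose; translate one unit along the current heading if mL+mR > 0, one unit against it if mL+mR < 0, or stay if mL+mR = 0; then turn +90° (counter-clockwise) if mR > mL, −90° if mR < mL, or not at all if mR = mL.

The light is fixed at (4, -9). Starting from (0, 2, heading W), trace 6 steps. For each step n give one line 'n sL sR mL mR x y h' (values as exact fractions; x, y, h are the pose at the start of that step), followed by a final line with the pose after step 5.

0 40/149 40/193 2100/28757 -20/193 0 2 W
1 10/53 1/5 28/265 -1/10 1 2 N
2 40/169 40/121 4340/20449 -20/121 1 3 E
3 20/41 4/9 74/369 -2/9 2 3 S
4 40/169 40/221 180/2873 -20/221 2 4 W
5 2/13 5/32 33/416 -5/64 3 4 N
final 3 5 E

n=0: pose=(0,2,W); sL=40/149, sR=40/193; mL=2100/28757, mR=-20/193; mL+mR=-880/28757 → advance -1; mR−mL=-5080/28757 → turn -1·90°
n=1: pose=(1,2,N); sL=10/53, sR=1/5; mL=28/265, mR=-1/10; mL+mR=3/530 → advance +1; mR−mL=-109/530 → turn -1·90°
n=2: pose=(1,3,E); sL=40/169, sR=40/121; mL=4340/20449, mR=-20/121; mL+mR=960/20449 → advance +1; mR−mL=-7720/20449 → turn -1·90°
n=3: pose=(2,3,S); sL=20/41, sR=4/9; mL=74/369, mR=-2/9; mL+mR=-8/369 → advance -1; mR−mL=-52/123 → turn -1·90°
n=4: pose=(2,4,W); sL=40/169, sR=40/221; mL=180/2873, mR=-20/221; mL+mR=-80/2873 → advance -1; mR−mL=-440/2873 → turn -1·90°
n=5: pose=(3,4,N); sL=2/13, sR=5/32; mL=33/416, mR=-5/64; mL+mR=1/832 → advance +1; mR−mL=-131/832 → turn -1·90°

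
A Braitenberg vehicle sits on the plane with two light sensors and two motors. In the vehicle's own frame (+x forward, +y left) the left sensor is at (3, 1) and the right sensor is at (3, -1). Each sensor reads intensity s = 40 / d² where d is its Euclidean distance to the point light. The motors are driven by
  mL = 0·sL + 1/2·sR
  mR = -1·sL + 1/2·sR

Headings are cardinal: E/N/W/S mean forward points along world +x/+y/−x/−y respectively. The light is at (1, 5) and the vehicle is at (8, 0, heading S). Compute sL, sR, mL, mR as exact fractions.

left sensor world pos  = (9, -3); dL² = 128
right sensor world pos = (7, -3); dR² = 100
sL = 40/128 = 5/16
sR = 40/100 = 2/5
mL = 0·sL + 1/2·sR = 1/5
mR = -1·sL + 1/2·sR = -9/80

5/16 2/5 1/5 -9/80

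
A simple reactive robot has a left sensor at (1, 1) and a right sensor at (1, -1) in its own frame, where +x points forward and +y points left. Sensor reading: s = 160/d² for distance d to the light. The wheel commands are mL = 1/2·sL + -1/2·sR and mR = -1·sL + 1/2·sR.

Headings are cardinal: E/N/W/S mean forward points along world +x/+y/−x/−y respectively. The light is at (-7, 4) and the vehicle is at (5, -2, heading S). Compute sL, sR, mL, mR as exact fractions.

left sensor world pos  = (6, -3); dL² = 218
right sensor world pos = (4, -3); dR² = 170
sL = 160/218 = 80/109
sR = 160/170 = 16/17
mL = 1/2·sL + -1/2·sR = -192/1853
mR = -1·sL + 1/2·sR = -488/1853

80/109 16/17 -192/1853 -488/1853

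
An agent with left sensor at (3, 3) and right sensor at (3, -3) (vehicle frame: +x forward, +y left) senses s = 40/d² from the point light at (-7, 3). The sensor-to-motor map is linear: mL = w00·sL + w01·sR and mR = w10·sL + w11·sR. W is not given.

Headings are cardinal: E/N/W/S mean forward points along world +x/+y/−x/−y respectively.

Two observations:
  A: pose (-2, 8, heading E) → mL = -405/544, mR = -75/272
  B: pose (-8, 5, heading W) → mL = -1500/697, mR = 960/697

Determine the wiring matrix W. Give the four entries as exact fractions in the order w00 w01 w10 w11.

obs A: pose=(-2,8,E) → sL=5/16, sR=10/17, mL=-405/544, mR=-75/272
obs B: pose=(-8,5,W) → sL=40/17, sR=40/41, mL=-1500/697, mR=960/697
sensor matrix S = [[5/16, 10/17], [40/17, 40/41]]; det S = -25575/23698
solve [mL_A; mL_B] = S·[w00; w01] and [mR_A; mR_B] = S·[w10; w11]:
  w00 = -1/2, w01 = -1, w10 = 1, w11 = -1

-1/2 -1 1 -1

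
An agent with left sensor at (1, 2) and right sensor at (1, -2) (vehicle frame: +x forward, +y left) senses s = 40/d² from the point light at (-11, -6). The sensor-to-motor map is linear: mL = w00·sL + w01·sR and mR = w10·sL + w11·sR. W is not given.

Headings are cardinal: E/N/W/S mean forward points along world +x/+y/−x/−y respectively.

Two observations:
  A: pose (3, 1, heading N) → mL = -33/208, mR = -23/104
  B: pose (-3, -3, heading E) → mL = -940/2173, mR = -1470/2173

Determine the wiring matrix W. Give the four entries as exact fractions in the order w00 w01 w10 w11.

obs A: pose=(3,1,N) → sL=5/26, sR=1/8, mL=-33/208, mR=-23/104
obs B: pose=(-3,-3,E) → sL=20/53, sR=20/41, mL=-940/2173, mR=-1470/2173
sensor matrix S = [[5/26, 1/8], [20/53, 20/41]]; det S = 2635/56498
solve [mL_A; mL_B] = S·[w00; w01] and [mR_A; mR_B] = S·[w10; w11]:
  w00 = -1/2, w01 = -1/2, w10 = -1/2, w11 = -1

-1/2 -1/2 -1/2 -1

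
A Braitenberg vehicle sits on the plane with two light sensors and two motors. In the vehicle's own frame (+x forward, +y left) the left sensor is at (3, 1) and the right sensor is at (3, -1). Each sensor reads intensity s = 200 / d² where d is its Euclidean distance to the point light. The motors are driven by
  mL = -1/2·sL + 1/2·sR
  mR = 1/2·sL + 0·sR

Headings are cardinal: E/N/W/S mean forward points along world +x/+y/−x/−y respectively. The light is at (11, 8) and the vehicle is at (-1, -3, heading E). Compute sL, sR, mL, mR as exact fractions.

left sensor world pos  = (2, -2); dL² = 181
right sensor world pos = (2, -4); dR² = 225
sL = 200/181 = 200/181
sR = 200/225 = 8/9
mL = -1/2·sL + 1/2·sR = -176/1629
mR = 1/2·sL + 0·sR = 100/181

200/181 8/9 -176/1629 100/181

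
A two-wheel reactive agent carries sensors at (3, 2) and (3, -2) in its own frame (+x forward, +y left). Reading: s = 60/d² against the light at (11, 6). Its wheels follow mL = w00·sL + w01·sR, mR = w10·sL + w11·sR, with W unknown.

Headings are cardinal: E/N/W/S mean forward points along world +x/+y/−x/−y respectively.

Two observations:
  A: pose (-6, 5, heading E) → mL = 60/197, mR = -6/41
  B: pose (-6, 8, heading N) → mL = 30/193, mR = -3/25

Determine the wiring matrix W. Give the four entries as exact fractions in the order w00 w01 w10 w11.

1 0 0 -1/2

obs A: pose=(-6,5,E) → sL=60/197, sR=12/41, mL=60/197, mR=-6/41
obs B: pose=(-6,8,N) → sL=30/193, sR=6/25, mL=30/193, mR=-3/25
sensor matrix S = [[60/197, 12/41], [30/193, 6/25]]; det S = 215136/7794305
solve [mL_A; mL_B] = S·[w00; w01] and [mR_A; mR_B] = S·[w10; w11]:
  w00 = 1, w01 = 0, w10 = 0, w11 = -1/2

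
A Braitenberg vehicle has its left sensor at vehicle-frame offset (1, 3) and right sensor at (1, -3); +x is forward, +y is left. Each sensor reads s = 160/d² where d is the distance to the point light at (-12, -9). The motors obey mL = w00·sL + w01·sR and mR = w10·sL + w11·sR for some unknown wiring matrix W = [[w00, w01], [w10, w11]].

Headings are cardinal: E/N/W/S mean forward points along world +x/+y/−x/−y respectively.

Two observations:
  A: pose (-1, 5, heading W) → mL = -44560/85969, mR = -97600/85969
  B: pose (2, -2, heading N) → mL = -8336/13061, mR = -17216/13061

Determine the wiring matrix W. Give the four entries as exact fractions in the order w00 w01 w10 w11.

obs A: pose=(-1,5,W) → sL=160/221, sR=160/389, mL=-44560/85969, mR=-97600/85969
obs B: pose=(2,-2,N) → sL=32/37, sR=160/353, mL=-8336/13061, mR=-17216/13061
sensor matrix S = [[160/221, 160/389], [32/37, 160/353]]; det S = -30965760/1122841109
solve [mL_A; mL_B] = S·[w00; w01] and [mR_A; mR_B] = S·[w10; w11]:
  w00 = -1, w01 = 1/2, w10 = -1, w11 = -1

-1 1/2 -1 -1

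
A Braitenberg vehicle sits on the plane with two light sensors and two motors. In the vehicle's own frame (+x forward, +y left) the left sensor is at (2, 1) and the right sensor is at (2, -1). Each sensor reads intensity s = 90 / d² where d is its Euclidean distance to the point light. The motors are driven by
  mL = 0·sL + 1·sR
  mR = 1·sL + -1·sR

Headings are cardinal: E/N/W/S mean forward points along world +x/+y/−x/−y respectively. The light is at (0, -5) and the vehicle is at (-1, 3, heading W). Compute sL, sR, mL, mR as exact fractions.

left sensor world pos  = (-3, 2); dL² = 58
right sensor world pos = (-3, 4); dR² = 90
sL = 90/58 = 45/29
sR = 90/90 = 1
mL = 0·sL + 1·sR = 1
mR = 1·sL + -1·sR = 16/29

45/29 1 1 16/29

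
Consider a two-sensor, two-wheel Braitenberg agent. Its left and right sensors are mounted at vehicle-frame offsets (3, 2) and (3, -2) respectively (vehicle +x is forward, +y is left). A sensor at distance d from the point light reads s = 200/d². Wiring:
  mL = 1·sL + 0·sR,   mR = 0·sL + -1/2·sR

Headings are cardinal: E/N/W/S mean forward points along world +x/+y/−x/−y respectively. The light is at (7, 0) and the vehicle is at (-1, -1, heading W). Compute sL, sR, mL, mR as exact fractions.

20/13 100/61 20/13 -50/61

left sensor world pos  = (-4, -3); dL² = 130
right sensor world pos = (-4, 1); dR² = 122
sL = 200/130 = 20/13
sR = 200/122 = 100/61
mL = 1·sL + 0·sR = 20/13
mR = 0·sL + -1/2·sR = -50/61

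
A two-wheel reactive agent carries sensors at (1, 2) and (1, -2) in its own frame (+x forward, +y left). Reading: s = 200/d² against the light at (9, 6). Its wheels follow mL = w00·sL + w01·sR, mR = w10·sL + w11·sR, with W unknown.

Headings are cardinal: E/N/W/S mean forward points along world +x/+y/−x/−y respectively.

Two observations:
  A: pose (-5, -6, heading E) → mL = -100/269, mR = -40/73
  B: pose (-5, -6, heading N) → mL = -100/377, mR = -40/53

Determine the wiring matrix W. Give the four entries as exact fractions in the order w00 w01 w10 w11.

obs A: pose=(-5,-6,E) → sL=200/269, sR=40/73, mL=-100/269, mR=-40/73
obs B: pose=(-5,-6,N) → sL=200/377, sR=40/53, mL=-100/377, mR=-40/53
sensor matrix S = [[200/269, 40/73], [200/377, 40/53]]; det S = 106112000/392366897
solve [mL_A; mL_B] = S·[w00; w01] and [mR_A; mR_B] = S·[w10; w11]:
  w00 = -1/2, w01 = 0, w10 = 0, w11 = -1

-1/2 0 0 -1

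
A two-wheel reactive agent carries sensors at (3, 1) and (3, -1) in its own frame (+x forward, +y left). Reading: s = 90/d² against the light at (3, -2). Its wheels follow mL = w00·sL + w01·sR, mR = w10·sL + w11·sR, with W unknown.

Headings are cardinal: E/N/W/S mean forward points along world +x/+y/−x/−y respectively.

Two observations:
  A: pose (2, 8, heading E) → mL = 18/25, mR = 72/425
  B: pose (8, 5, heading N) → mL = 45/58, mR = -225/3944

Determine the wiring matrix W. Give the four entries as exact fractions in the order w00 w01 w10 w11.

obs A: pose=(2,8,E) → sL=18/25, sR=18/17, mL=18/25, mR=72/425
obs B: pose=(8,5,N) → sL=45/58, sR=45/68, mL=45/58, mR=-225/3944
sensor matrix S = [[18/25, 18/17], [45/58, 45/68]]; det S = -1701/4930
solve [mL_A; mL_B] = S·[w00; w01] and [mR_A; mR_B] = S·[w10; w11]:
  w00 = 1, w01 = 0, w10 = -1/2, w11 = 1/2

1 0 -1/2 1/2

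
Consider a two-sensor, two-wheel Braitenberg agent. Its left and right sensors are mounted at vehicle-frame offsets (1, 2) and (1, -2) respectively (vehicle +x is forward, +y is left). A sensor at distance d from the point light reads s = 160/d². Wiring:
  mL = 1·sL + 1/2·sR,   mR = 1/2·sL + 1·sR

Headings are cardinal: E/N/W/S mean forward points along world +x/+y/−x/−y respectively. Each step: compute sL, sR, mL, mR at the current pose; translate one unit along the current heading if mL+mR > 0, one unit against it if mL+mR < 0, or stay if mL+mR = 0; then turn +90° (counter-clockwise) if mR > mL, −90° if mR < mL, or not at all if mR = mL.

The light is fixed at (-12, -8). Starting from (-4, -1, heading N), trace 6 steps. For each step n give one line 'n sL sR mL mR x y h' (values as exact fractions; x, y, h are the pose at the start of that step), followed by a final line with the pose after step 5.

n=0: pose=(-4,-1,N); sL=8/5, sR=40/41; mL=428/205, mR=364/205; mL+mR=792/205 → advance +1; mR−mL=-64/205 → turn -1·90°
n=1: pose=(-4,0,E); sL=160/181, sR=160/117; mL=33200/21177, mR=38320/21177; mL+mR=23840/7059 → advance +1; mR−mL=5120/21177 → turn +1·90°
n=2: pose=(-3,0,N); sL=16/13, sR=80/101; mL=2136/1313, mR=1848/1313; mL+mR=3984/1313 → advance +1; mR−mL=-288/1313 → turn -1·90°
n=3: pose=(-3,1,E); sL=160/221, sR=160/149; mL=41520/32929, mR=47280/32929; mL+mR=88800/32929 → advance +1; mR−mL=5760/32929 → turn +1·90°
n=4: pose=(-2,1,N); sL=40/41, sR=40/61; mL=3260/2501, mR=2860/2501; mL+mR=6120/2501 → advance +1; mR−mL=-400/2501 → turn -1·90°
n=5: pose=(-2,2,E); sL=32/53, sR=32/37; mL=2032/1961, mR=2288/1961; mL+mR=4320/1961 → advance +1; mR−mL=256/1961 → turn +1·90°

0 8/5 40/41 428/205 364/205 -4 -1 N
1 160/181 160/117 33200/21177 38320/21177 -4 0 E
2 16/13 80/101 2136/1313 1848/1313 -3 0 N
3 160/221 160/149 41520/32929 47280/32929 -3 1 E
4 40/41 40/61 3260/2501 2860/2501 -2 1 N
5 32/53 32/37 2032/1961 2288/1961 -2 2 E
final -1 2 N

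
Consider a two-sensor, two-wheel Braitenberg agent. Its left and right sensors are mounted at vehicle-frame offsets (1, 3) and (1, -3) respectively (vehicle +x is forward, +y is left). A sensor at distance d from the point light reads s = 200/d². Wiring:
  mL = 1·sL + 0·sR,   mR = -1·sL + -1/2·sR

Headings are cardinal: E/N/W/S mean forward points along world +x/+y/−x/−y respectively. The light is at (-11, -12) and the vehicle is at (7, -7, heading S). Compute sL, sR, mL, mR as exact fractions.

left sensor world pos  = (10, -8); dL² = 457
right sensor world pos = (4, -8); dR² = 241
sL = 200/457 = 200/457
sR = 200/241 = 200/241
mL = 1·sL + 0·sR = 200/457
mR = -1·sL + -1/2·sR = -93900/110137

200/457 200/241 200/457 -93900/110137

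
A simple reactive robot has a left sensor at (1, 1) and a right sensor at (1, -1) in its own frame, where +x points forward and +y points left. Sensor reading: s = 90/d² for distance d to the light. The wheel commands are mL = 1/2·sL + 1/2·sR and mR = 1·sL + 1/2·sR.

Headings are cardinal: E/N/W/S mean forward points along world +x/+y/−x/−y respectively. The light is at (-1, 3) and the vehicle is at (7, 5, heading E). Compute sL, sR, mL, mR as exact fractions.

1 45/41 43/41 127/82

left sensor world pos  = (8, 6); dL² = 90
right sensor world pos = (8, 4); dR² = 82
sL = 90/90 = 1
sR = 90/82 = 45/41
mL = 1/2·sL + 1/2·sR = 43/41
mR = 1·sL + 1/2·sR = 127/82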